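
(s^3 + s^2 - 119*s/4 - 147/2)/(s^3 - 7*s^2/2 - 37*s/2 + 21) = (s + 7/2)/(s - 1)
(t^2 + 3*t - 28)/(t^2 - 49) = (t - 4)/(t - 7)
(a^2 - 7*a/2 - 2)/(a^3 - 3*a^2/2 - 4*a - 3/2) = (a - 4)/(a^2 - 2*a - 3)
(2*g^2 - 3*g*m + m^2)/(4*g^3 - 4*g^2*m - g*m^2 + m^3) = 1/(2*g + m)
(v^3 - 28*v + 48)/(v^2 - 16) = (v^2 + 4*v - 12)/(v + 4)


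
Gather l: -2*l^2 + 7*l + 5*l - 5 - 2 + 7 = -2*l^2 + 12*l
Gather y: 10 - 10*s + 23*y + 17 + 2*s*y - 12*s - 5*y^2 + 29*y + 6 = -22*s - 5*y^2 + y*(2*s + 52) + 33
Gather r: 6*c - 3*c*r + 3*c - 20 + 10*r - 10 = 9*c + r*(10 - 3*c) - 30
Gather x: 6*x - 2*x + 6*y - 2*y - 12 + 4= 4*x + 4*y - 8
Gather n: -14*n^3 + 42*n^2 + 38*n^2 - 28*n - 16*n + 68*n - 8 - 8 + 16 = -14*n^3 + 80*n^2 + 24*n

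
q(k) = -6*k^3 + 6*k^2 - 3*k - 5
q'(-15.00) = -4233.00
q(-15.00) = 21640.00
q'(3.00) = -129.00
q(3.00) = -122.00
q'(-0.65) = -18.40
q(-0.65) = 1.13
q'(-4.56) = -432.00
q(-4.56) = 702.35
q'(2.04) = -53.43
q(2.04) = -37.09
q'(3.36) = -165.89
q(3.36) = -174.94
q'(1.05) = -10.24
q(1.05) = -8.48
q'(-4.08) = -351.60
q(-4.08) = 514.62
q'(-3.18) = -223.18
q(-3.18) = 258.16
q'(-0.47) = -12.62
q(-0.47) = -1.64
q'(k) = -18*k^2 + 12*k - 3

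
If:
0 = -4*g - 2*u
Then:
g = -u/2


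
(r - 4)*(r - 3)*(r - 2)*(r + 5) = r^4 - 4*r^3 - 19*r^2 + 106*r - 120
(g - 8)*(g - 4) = g^2 - 12*g + 32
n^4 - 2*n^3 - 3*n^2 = n^2*(n - 3)*(n + 1)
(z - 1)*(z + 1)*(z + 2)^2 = z^4 + 4*z^3 + 3*z^2 - 4*z - 4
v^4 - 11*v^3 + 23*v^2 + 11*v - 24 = (v - 8)*(v - 3)*(v - 1)*(v + 1)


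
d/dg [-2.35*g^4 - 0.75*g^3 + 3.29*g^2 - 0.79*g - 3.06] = -9.4*g^3 - 2.25*g^2 + 6.58*g - 0.79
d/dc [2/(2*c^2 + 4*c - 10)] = 2*(-c - 1)/(c^2 + 2*c - 5)^2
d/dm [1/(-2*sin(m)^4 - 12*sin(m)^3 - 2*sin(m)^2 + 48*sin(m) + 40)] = (2*sin(m)^3 + 9*sin(m)^2 + sin(m) - 12)*cos(m)/(sin(m)^4 + 6*sin(m)^3 + sin(m)^2 - 24*sin(m) - 20)^2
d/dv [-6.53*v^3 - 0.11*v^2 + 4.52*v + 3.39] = -19.59*v^2 - 0.22*v + 4.52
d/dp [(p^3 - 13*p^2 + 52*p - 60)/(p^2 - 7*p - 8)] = (p^4 - 14*p^3 + 15*p^2 + 328*p - 836)/(p^4 - 14*p^3 + 33*p^2 + 112*p + 64)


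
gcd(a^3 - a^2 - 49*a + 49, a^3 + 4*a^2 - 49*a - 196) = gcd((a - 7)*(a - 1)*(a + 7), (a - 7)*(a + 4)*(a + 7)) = a^2 - 49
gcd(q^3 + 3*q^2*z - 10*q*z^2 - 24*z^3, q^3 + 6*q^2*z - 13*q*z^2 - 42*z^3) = -q^2 + q*z + 6*z^2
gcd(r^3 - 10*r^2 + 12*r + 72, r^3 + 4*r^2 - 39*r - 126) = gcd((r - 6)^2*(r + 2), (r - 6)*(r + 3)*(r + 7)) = r - 6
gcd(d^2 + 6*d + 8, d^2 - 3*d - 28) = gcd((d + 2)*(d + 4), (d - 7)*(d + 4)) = d + 4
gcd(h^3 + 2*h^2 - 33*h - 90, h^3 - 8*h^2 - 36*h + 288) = h - 6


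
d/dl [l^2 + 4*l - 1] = 2*l + 4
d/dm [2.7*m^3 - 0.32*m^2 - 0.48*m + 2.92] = 8.1*m^2 - 0.64*m - 0.48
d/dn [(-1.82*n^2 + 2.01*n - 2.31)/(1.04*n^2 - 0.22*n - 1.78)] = (-1.69*n^2 + 11.284*n - 4.086)/(1.0816*n^4 - 0.4576*n^3 - 3.654*n^2 + 0.7832*n + 3.1684)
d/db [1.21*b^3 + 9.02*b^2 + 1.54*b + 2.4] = 3.63*b^2 + 18.04*b + 1.54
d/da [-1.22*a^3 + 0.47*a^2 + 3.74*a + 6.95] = -3.66*a^2 + 0.94*a + 3.74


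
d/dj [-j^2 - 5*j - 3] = -2*j - 5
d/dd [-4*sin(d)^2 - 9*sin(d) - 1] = -(8*sin(d) + 9)*cos(d)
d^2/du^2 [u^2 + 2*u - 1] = 2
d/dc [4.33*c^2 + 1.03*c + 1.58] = 8.66*c + 1.03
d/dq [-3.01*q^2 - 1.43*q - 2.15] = -6.02*q - 1.43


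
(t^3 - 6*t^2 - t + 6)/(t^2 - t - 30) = (t^2 - 1)/(t + 5)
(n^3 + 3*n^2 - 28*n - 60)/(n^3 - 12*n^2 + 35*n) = (n^2 + 8*n + 12)/(n*(n - 7))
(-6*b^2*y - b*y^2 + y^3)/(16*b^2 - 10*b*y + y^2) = y*(-6*b^2 - b*y + y^2)/(16*b^2 - 10*b*y + y^2)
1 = 1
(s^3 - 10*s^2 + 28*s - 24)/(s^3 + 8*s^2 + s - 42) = (s^2 - 8*s + 12)/(s^2 + 10*s + 21)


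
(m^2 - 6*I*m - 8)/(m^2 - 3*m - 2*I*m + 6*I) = (m - 4*I)/(m - 3)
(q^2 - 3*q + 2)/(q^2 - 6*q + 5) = (q - 2)/(q - 5)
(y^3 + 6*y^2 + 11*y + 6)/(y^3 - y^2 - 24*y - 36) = (y + 1)/(y - 6)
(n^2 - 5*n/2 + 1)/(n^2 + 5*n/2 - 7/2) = (2*n^2 - 5*n + 2)/(2*n^2 + 5*n - 7)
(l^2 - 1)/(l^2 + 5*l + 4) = (l - 1)/(l + 4)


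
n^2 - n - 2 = (n - 2)*(n + 1)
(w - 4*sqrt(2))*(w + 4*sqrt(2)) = w^2 - 32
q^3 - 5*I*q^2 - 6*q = q*(q - 3*I)*(q - 2*I)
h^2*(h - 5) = h^3 - 5*h^2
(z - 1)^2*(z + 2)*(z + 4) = z^4 + 4*z^3 - 3*z^2 - 10*z + 8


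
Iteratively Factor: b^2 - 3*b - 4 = (b + 1)*(b - 4)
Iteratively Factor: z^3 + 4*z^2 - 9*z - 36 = (z + 3)*(z^2 + z - 12) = (z + 3)*(z + 4)*(z - 3)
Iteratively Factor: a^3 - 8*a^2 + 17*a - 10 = (a - 1)*(a^2 - 7*a + 10) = (a - 2)*(a - 1)*(a - 5)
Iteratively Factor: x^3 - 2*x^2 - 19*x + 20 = (x - 1)*(x^2 - x - 20) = (x - 1)*(x + 4)*(x - 5)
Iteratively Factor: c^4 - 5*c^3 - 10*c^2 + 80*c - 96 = (c - 4)*(c^3 - c^2 - 14*c + 24) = (c - 4)*(c - 3)*(c^2 + 2*c - 8) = (c - 4)*(c - 3)*(c + 4)*(c - 2)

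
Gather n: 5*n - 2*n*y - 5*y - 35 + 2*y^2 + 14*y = n*(5 - 2*y) + 2*y^2 + 9*y - 35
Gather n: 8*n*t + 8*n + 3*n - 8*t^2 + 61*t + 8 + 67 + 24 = n*(8*t + 11) - 8*t^2 + 61*t + 99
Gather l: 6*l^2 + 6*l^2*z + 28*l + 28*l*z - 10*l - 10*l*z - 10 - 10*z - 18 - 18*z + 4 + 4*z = l^2*(6*z + 6) + l*(18*z + 18) - 24*z - 24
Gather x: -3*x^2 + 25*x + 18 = -3*x^2 + 25*x + 18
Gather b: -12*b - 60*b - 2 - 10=-72*b - 12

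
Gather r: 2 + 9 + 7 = 18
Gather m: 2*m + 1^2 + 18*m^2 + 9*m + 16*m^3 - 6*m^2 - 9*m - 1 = 16*m^3 + 12*m^2 + 2*m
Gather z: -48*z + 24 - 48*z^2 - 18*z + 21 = -48*z^2 - 66*z + 45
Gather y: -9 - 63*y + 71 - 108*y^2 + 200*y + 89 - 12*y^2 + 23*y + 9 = -120*y^2 + 160*y + 160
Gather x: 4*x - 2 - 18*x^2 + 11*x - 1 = -18*x^2 + 15*x - 3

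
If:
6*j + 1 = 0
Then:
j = -1/6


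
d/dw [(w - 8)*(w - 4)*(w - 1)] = 3*w^2 - 26*w + 44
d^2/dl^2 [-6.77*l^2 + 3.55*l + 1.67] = -13.5400000000000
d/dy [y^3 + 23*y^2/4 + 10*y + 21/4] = 3*y^2 + 23*y/2 + 10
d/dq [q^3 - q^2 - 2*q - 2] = 3*q^2 - 2*q - 2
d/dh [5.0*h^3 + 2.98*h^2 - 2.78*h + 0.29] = 15.0*h^2 + 5.96*h - 2.78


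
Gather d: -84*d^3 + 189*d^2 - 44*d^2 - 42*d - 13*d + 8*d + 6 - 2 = -84*d^3 + 145*d^2 - 47*d + 4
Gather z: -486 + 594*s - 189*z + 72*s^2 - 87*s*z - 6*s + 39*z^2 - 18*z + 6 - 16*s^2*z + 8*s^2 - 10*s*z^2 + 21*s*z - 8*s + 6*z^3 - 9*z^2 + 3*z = 80*s^2 + 580*s + 6*z^3 + z^2*(30 - 10*s) + z*(-16*s^2 - 66*s - 204) - 480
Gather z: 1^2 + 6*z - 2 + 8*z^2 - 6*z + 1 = 8*z^2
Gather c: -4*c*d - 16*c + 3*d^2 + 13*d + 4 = c*(-4*d - 16) + 3*d^2 + 13*d + 4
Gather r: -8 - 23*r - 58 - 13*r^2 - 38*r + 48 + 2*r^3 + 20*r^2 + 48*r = 2*r^3 + 7*r^2 - 13*r - 18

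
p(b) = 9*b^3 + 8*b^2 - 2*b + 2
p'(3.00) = 289.00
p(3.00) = 311.00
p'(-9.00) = 2041.00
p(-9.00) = -5893.00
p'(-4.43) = 456.99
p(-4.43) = -614.59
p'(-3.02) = 195.93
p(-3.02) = -166.89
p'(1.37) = 70.60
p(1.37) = 37.42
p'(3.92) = 475.61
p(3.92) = 659.22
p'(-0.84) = 3.61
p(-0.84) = 3.99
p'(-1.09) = 12.64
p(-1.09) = 2.03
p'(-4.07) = 380.13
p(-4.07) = -464.11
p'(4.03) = 500.98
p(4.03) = 712.92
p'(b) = 27*b^2 + 16*b - 2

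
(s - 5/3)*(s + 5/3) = s^2 - 25/9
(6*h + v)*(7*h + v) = 42*h^2 + 13*h*v + v^2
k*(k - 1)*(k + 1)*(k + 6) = k^4 + 6*k^3 - k^2 - 6*k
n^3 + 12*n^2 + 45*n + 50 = (n + 2)*(n + 5)^2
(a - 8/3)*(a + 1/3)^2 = a^3 - 2*a^2 - 5*a/3 - 8/27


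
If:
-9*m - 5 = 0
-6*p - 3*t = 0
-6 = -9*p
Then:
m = -5/9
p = 2/3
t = -4/3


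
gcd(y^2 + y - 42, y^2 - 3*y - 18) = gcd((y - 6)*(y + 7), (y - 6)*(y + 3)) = y - 6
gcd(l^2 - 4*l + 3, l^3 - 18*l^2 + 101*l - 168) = l - 3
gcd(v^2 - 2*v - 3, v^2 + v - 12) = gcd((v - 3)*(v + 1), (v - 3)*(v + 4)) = v - 3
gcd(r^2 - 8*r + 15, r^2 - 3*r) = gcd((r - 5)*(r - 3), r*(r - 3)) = r - 3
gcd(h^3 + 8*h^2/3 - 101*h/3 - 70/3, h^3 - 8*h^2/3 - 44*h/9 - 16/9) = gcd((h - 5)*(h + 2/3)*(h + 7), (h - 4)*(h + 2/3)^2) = h + 2/3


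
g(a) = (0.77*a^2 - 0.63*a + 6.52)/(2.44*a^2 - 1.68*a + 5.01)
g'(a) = (1.68 - 4.88*a)*(0.77*a^2 - 0.63*a + 6.52)/(2.44*a^2 - 1.68*a + 5.01)^2 + (1.54*a - 0.63)/(2.44*a^2 - 1.68*a + 5.01) = (0.243600000000001*a^2 - 24.1022*a + 7.7973)/(5.9536*a^4 - 8.1984*a^3 + 27.2712*a^2 - 16.8336*a + 25.1001)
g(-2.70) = 0.51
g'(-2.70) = 0.10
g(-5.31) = 0.38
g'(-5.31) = 0.02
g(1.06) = 1.13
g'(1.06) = -0.49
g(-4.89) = 0.39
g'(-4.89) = 0.03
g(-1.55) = 0.69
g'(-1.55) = 0.25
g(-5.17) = 0.38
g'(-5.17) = 0.02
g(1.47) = 0.93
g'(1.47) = -0.44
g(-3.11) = 0.47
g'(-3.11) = 0.07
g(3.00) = 0.53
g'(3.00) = -0.13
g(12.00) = 0.33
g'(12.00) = -0.00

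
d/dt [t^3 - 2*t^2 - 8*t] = 3*t^2 - 4*t - 8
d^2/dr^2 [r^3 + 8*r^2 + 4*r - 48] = 6*r + 16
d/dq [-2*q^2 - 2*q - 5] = -4*q - 2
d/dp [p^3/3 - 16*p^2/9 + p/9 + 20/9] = p^2 - 32*p/9 + 1/9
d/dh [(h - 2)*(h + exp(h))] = h + (h - 2)*(exp(h) + 1) + exp(h)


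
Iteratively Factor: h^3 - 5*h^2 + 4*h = (h - 4)*(h^2 - h) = (h - 4)*(h - 1)*(h)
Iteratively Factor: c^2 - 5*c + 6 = (c - 2)*(c - 3)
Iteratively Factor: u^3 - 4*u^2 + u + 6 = (u - 3)*(u^2 - u - 2) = (u - 3)*(u + 1)*(u - 2)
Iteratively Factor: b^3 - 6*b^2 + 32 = (b + 2)*(b^2 - 8*b + 16) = (b - 4)*(b + 2)*(b - 4)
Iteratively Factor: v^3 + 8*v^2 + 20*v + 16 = (v + 4)*(v^2 + 4*v + 4) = (v + 2)*(v + 4)*(v + 2)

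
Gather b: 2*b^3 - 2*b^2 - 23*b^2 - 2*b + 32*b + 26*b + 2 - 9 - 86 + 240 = 2*b^3 - 25*b^2 + 56*b + 147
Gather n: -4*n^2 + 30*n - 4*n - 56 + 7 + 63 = -4*n^2 + 26*n + 14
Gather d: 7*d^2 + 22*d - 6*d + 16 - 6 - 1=7*d^2 + 16*d + 9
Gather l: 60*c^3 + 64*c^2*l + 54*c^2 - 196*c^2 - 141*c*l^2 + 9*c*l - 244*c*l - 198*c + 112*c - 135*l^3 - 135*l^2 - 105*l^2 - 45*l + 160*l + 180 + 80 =60*c^3 - 142*c^2 - 86*c - 135*l^3 + l^2*(-141*c - 240) + l*(64*c^2 - 235*c + 115) + 260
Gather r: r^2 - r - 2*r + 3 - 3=r^2 - 3*r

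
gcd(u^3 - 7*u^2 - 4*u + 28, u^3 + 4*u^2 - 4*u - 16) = u^2 - 4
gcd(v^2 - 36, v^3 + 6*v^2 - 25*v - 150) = v + 6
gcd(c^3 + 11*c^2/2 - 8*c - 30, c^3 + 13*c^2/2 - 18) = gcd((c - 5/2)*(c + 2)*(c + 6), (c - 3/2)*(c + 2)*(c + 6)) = c^2 + 8*c + 12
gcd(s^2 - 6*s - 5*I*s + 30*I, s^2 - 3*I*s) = 1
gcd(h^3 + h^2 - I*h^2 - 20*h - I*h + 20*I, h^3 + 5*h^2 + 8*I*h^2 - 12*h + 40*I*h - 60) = h + 5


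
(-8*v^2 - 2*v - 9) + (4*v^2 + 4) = -4*v^2 - 2*v - 5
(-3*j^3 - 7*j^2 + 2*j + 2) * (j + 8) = -3*j^4 - 31*j^3 - 54*j^2 + 18*j + 16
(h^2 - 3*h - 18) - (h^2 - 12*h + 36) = 9*h - 54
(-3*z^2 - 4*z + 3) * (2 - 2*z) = 6*z^3 + 2*z^2 - 14*z + 6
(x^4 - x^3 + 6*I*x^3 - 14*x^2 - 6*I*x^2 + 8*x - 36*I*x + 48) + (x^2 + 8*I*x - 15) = x^4 - x^3 + 6*I*x^3 - 13*x^2 - 6*I*x^2 + 8*x - 28*I*x + 33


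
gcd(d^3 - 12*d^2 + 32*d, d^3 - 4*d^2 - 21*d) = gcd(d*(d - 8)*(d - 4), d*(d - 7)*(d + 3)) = d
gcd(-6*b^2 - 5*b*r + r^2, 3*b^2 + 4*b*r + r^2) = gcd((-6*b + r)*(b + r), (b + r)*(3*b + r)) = b + r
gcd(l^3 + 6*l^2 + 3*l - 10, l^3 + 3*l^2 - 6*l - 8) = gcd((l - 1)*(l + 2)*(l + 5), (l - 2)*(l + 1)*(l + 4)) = 1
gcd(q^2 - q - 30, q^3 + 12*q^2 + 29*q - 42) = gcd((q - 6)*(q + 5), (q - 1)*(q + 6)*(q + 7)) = 1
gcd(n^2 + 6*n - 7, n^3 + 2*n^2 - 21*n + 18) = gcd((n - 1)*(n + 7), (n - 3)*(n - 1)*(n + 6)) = n - 1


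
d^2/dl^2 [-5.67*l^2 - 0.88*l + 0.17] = -11.3400000000000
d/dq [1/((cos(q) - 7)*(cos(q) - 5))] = 2*(cos(q) - 6)*sin(q)/((cos(q) - 7)^2*(cos(q) - 5)^2)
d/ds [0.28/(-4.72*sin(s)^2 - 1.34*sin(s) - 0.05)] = (2.6432*sin(s) + 0.3752)*cos(s)/(4.72*sin(s)^2 + 1.34*sin(s) + 0.05)^2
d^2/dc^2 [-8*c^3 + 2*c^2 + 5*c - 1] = 4 - 48*c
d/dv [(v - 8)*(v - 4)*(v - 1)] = 3*v^2 - 26*v + 44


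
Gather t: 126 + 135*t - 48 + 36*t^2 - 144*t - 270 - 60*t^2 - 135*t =-24*t^2 - 144*t - 192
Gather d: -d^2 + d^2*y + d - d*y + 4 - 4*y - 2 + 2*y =d^2*(y - 1) + d*(1 - y) - 2*y + 2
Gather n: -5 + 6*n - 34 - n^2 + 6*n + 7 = -n^2 + 12*n - 32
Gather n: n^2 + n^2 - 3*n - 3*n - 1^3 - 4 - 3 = 2*n^2 - 6*n - 8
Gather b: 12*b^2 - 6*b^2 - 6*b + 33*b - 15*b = 6*b^2 + 12*b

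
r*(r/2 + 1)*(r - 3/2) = r^3/2 + r^2/4 - 3*r/2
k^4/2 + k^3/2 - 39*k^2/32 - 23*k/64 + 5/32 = (k/2 + 1/4)*(k - 5/4)*(k - 1/4)*(k + 2)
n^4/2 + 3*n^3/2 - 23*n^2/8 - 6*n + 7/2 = (n/2 + 1)*(n - 2)*(n - 1/2)*(n + 7/2)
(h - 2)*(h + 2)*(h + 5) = h^3 + 5*h^2 - 4*h - 20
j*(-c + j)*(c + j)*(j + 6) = -c^2*j^2 - 6*c^2*j + j^4 + 6*j^3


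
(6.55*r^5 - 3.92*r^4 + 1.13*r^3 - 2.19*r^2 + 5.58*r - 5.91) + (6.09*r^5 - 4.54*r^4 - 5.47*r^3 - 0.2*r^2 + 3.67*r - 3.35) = 12.64*r^5 - 8.46*r^4 - 4.34*r^3 - 2.39*r^2 + 9.25*r - 9.26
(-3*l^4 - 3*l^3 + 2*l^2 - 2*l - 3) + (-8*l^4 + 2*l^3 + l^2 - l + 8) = -11*l^4 - l^3 + 3*l^2 - 3*l + 5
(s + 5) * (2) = 2*s + 10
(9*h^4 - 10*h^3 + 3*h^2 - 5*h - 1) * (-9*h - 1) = -81*h^5 + 81*h^4 - 17*h^3 + 42*h^2 + 14*h + 1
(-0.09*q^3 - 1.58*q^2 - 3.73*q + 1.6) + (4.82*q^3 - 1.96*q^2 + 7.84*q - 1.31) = 4.73*q^3 - 3.54*q^2 + 4.11*q + 0.29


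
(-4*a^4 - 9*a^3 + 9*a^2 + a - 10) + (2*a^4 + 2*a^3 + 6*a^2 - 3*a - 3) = -2*a^4 - 7*a^3 + 15*a^2 - 2*a - 13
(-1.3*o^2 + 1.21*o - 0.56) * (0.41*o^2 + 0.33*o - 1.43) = -0.533*o^4 + 0.0670999999999999*o^3 + 2.0287*o^2 - 1.9151*o + 0.8008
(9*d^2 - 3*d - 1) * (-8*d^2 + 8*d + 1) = -72*d^4 + 96*d^3 - 7*d^2 - 11*d - 1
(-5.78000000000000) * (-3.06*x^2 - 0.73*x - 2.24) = 17.6868*x^2 + 4.2194*x + 12.9472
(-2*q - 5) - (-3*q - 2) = q - 3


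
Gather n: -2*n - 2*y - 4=-2*n - 2*y - 4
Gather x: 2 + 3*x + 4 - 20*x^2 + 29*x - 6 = -20*x^2 + 32*x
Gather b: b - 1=b - 1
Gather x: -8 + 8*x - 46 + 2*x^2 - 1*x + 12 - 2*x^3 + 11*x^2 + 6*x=-2*x^3 + 13*x^2 + 13*x - 42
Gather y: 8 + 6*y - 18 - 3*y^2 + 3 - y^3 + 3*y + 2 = -y^3 - 3*y^2 + 9*y - 5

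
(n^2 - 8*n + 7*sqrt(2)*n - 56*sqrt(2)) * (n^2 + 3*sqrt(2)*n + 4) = n^4 - 8*n^3 + 10*sqrt(2)*n^3 - 80*sqrt(2)*n^2 + 46*n^2 - 368*n + 28*sqrt(2)*n - 224*sqrt(2)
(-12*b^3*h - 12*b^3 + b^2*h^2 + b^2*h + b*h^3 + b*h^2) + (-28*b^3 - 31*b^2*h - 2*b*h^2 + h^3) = -12*b^3*h - 40*b^3 + b^2*h^2 - 30*b^2*h + b*h^3 - b*h^2 + h^3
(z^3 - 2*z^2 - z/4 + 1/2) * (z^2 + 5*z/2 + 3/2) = z^5 + z^4/2 - 15*z^3/4 - 25*z^2/8 + 7*z/8 + 3/4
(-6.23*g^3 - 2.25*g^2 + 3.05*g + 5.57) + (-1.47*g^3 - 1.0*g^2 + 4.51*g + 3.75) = -7.7*g^3 - 3.25*g^2 + 7.56*g + 9.32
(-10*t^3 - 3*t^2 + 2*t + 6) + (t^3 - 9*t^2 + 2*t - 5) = -9*t^3 - 12*t^2 + 4*t + 1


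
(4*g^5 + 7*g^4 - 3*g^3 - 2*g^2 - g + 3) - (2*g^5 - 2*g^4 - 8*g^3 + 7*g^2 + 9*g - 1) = 2*g^5 + 9*g^4 + 5*g^3 - 9*g^2 - 10*g + 4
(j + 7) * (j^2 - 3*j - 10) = j^3 + 4*j^2 - 31*j - 70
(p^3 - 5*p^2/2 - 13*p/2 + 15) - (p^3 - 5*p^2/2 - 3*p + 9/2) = 21/2 - 7*p/2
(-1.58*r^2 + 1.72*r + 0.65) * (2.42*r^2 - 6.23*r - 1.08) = -3.8236*r^4 + 14.0058*r^3 - 7.4362*r^2 - 5.9071*r - 0.702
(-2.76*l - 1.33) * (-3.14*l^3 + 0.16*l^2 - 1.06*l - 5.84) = 8.6664*l^4 + 3.7346*l^3 + 2.7128*l^2 + 17.5282*l + 7.7672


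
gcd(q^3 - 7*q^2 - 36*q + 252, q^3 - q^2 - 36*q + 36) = q^2 - 36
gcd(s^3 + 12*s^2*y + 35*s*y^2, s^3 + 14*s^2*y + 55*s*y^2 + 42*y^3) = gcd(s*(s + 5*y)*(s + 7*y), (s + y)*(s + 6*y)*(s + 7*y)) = s + 7*y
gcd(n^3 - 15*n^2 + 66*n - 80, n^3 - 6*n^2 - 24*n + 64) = n^2 - 10*n + 16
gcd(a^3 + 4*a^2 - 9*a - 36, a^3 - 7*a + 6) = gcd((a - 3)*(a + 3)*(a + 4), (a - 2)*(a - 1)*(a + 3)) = a + 3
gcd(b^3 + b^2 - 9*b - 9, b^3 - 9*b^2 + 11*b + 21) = b^2 - 2*b - 3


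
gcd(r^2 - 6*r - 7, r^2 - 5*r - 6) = r + 1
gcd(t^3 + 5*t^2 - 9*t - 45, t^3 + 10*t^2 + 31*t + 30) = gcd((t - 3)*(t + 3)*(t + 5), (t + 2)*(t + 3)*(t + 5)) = t^2 + 8*t + 15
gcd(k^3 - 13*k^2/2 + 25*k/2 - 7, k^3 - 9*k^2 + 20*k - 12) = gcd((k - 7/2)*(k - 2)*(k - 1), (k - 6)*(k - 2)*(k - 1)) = k^2 - 3*k + 2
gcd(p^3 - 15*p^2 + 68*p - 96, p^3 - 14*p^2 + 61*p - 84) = p^2 - 7*p + 12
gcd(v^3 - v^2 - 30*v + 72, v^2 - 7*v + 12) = v^2 - 7*v + 12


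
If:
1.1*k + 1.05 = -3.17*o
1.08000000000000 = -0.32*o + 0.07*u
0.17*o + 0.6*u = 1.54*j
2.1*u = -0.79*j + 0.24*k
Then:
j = 0.01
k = 8.18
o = -3.17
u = 0.93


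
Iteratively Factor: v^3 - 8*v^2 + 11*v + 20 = (v + 1)*(v^2 - 9*v + 20) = (v - 4)*(v + 1)*(v - 5)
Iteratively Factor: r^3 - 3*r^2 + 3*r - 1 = (r - 1)*(r^2 - 2*r + 1) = (r - 1)^2*(r - 1)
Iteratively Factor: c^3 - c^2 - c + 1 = (c - 1)*(c^2 - 1) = (c - 1)^2*(c + 1)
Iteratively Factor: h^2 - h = (h)*(h - 1)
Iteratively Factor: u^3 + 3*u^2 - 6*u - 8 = (u + 1)*(u^2 + 2*u - 8) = (u - 2)*(u + 1)*(u + 4)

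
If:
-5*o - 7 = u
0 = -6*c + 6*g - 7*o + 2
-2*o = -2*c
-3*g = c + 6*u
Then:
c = -86/45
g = -604/135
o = -86/45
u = 23/9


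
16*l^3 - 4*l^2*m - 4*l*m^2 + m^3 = (-4*l + m)*(-2*l + m)*(2*l + m)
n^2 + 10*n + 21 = (n + 3)*(n + 7)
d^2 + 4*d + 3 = (d + 1)*(d + 3)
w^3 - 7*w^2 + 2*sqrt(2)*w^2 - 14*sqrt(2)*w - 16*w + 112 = (w - 7)*(w - 2*sqrt(2))*(w + 4*sqrt(2))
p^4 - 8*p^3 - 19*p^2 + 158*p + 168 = (p - 7)*(p - 6)*(p + 1)*(p + 4)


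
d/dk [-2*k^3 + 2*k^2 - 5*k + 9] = -6*k^2 + 4*k - 5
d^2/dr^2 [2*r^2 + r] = 4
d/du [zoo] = 0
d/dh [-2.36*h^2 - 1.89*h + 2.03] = -4.72*h - 1.89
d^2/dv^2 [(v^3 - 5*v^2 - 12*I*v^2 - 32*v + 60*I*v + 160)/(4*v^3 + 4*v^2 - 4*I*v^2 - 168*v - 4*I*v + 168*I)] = (v^6*(-6 - 11*I) + v^5*(30 + 183*I) + v^4*(450 - 1503*I) + v^3*(-2518 + 2473*I) + v^2*(-5796 + 3474*I) + v*(-14340 - 4008*I) + 179684 - 31080*I)/(2*v^9 + v^8*(6 - 6*I) + v^7*(-252 - 18*I) + v^6*(-520 + 740*I) + v^5*(11070 + 1512*I) + v^4*(12090 - 31242*I) + v^3*(-179172 - 32254*I) + v^2*(-31752 + 454860*I) + v*(444528 + 10584*I) - 148176*I)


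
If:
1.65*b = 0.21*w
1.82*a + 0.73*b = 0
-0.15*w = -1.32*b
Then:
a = 0.00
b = 0.00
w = 0.00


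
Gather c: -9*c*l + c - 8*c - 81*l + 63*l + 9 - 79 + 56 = c*(-9*l - 7) - 18*l - 14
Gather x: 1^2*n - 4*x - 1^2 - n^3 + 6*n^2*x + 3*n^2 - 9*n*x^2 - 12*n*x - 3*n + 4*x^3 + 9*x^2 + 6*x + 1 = -n^3 + 3*n^2 - 2*n + 4*x^3 + x^2*(9 - 9*n) + x*(6*n^2 - 12*n + 2)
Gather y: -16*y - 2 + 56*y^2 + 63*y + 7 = 56*y^2 + 47*y + 5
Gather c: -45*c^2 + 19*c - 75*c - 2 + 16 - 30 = -45*c^2 - 56*c - 16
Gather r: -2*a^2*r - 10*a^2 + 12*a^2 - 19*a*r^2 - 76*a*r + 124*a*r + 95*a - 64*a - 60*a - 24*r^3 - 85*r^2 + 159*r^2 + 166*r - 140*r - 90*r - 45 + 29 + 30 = 2*a^2 - 29*a - 24*r^3 + r^2*(74 - 19*a) + r*(-2*a^2 + 48*a - 64) + 14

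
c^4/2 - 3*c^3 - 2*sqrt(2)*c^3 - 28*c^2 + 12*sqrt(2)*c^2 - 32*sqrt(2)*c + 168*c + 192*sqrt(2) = (c/2 + sqrt(2))*(c - 6)*(c - 8*sqrt(2))*(c + 2*sqrt(2))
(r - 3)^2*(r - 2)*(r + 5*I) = r^4 - 8*r^3 + 5*I*r^3 + 21*r^2 - 40*I*r^2 - 18*r + 105*I*r - 90*I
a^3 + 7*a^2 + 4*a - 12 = (a - 1)*(a + 2)*(a + 6)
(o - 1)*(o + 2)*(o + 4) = o^3 + 5*o^2 + 2*o - 8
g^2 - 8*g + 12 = (g - 6)*(g - 2)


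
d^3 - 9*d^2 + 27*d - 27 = (d - 3)^3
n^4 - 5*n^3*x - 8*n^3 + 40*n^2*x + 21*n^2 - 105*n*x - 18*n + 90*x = (n - 3)^2*(n - 2)*(n - 5*x)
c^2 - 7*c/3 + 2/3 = (c - 2)*(c - 1/3)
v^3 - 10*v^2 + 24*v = v*(v - 6)*(v - 4)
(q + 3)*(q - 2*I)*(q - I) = q^3 + 3*q^2 - 3*I*q^2 - 2*q - 9*I*q - 6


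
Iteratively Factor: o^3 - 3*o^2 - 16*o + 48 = (o - 4)*(o^2 + o - 12) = (o - 4)*(o - 3)*(o + 4)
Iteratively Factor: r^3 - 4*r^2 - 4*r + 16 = (r + 2)*(r^2 - 6*r + 8) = (r - 4)*(r + 2)*(r - 2)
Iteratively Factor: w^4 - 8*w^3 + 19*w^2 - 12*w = (w)*(w^3 - 8*w^2 + 19*w - 12) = w*(w - 1)*(w^2 - 7*w + 12) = w*(w - 4)*(w - 1)*(w - 3)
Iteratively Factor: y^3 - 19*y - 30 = (y + 2)*(y^2 - 2*y - 15) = (y - 5)*(y + 2)*(y + 3)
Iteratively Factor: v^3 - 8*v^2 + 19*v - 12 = (v - 3)*(v^2 - 5*v + 4) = (v - 3)*(v - 1)*(v - 4)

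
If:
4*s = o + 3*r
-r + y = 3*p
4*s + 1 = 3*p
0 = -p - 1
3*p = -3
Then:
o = -3*y - 13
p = -1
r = y + 3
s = -1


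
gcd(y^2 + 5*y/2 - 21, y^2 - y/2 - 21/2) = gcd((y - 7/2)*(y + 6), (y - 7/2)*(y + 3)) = y - 7/2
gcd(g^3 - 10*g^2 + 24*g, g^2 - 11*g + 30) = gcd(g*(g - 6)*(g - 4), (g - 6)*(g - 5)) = g - 6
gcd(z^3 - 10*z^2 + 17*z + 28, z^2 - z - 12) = z - 4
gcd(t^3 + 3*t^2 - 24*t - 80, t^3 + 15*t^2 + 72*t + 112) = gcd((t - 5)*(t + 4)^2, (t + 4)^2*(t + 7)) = t^2 + 8*t + 16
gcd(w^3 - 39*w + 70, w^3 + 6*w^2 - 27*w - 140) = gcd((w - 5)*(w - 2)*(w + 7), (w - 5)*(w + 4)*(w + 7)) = w^2 + 2*w - 35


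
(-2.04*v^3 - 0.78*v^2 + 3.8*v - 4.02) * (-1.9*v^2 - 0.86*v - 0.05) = 3.876*v^5 + 3.2364*v^4 - 6.4472*v^3 + 4.409*v^2 + 3.2672*v + 0.201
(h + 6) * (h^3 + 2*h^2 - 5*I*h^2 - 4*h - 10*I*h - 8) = h^4 + 8*h^3 - 5*I*h^3 + 8*h^2 - 40*I*h^2 - 32*h - 60*I*h - 48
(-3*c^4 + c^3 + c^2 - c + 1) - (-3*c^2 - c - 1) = -3*c^4 + c^3 + 4*c^2 + 2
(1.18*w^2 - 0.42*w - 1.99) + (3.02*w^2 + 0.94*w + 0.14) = 4.2*w^2 + 0.52*w - 1.85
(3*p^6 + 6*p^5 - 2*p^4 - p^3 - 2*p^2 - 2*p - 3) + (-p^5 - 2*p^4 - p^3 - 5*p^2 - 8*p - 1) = 3*p^6 + 5*p^5 - 4*p^4 - 2*p^3 - 7*p^2 - 10*p - 4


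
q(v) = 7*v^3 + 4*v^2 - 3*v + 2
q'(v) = 21*v^2 + 8*v - 3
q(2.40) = 114.61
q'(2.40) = 137.16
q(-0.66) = 3.71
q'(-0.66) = 0.87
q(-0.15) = 2.52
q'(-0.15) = -3.73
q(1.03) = 10.80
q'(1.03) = 27.52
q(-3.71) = -289.27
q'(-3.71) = 256.37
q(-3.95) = -355.15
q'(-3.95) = 293.05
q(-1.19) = -0.56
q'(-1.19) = 17.22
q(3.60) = 369.63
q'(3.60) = 297.96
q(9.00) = 5402.00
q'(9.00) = 1770.00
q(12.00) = 12638.00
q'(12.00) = 3117.00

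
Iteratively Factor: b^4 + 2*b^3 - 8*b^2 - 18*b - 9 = (b - 3)*(b^3 + 5*b^2 + 7*b + 3) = (b - 3)*(b + 3)*(b^2 + 2*b + 1) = (b - 3)*(b + 1)*(b + 3)*(b + 1)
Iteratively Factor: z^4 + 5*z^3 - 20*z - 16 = (z - 2)*(z^3 + 7*z^2 + 14*z + 8) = (z - 2)*(z + 1)*(z^2 + 6*z + 8) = (z - 2)*(z + 1)*(z + 2)*(z + 4)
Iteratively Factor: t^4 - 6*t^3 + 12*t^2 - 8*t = (t - 2)*(t^3 - 4*t^2 + 4*t) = (t - 2)^2*(t^2 - 2*t) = (t - 2)^3*(t)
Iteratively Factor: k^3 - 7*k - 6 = (k + 1)*(k^2 - k - 6) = (k + 1)*(k + 2)*(k - 3)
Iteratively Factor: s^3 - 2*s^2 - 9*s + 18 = (s - 2)*(s^2 - 9) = (s - 2)*(s + 3)*(s - 3)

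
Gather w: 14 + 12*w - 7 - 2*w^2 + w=-2*w^2 + 13*w + 7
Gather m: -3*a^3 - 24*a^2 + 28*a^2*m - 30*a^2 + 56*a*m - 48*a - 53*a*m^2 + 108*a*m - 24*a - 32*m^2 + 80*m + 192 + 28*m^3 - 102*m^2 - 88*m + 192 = -3*a^3 - 54*a^2 - 72*a + 28*m^3 + m^2*(-53*a - 134) + m*(28*a^2 + 164*a - 8) + 384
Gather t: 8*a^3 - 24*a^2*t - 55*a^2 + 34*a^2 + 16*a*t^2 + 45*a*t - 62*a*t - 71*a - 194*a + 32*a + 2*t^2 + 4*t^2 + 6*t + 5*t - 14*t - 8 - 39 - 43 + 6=8*a^3 - 21*a^2 - 233*a + t^2*(16*a + 6) + t*(-24*a^2 - 17*a - 3) - 84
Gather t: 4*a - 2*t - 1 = 4*a - 2*t - 1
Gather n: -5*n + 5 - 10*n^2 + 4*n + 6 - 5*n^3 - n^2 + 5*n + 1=-5*n^3 - 11*n^2 + 4*n + 12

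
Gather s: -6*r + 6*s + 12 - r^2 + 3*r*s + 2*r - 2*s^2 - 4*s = -r^2 - 4*r - 2*s^2 + s*(3*r + 2) + 12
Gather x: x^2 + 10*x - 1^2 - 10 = x^2 + 10*x - 11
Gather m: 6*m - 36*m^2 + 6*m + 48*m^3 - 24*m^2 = 48*m^3 - 60*m^2 + 12*m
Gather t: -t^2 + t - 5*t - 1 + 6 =-t^2 - 4*t + 5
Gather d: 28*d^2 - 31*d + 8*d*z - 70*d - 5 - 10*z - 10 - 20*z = 28*d^2 + d*(8*z - 101) - 30*z - 15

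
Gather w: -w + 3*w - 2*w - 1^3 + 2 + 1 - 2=0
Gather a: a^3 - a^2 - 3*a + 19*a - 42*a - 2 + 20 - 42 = a^3 - a^2 - 26*a - 24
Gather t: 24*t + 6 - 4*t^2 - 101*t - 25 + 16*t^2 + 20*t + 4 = 12*t^2 - 57*t - 15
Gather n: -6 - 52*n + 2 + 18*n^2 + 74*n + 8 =18*n^2 + 22*n + 4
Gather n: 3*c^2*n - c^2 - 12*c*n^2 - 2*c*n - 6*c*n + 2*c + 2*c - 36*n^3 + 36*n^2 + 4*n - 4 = -c^2 + 4*c - 36*n^3 + n^2*(36 - 12*c) + n*(3*c^2 - 8*c + 4) - 4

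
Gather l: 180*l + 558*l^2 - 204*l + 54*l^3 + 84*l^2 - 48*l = 54*l^3 + 642*l^2 - 72*l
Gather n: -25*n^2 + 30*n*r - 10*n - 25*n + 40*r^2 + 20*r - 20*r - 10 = -25*n^2 + n*(30*r - 35) + 40*r^2 - 10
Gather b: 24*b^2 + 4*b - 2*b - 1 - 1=24*b^2 + 2*b - 2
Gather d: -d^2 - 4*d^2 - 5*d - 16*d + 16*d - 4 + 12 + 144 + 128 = -5*d^2 - 5*d + 280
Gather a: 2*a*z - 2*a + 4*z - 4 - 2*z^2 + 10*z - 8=a*(2*z - 2) - 2*z^2 + 14*z - 12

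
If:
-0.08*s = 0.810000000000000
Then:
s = -10.12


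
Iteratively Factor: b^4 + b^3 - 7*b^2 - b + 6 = (b - 2)*(b^3 + 3*b^2 - b - 3) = (b - 2)*(b + 1)*(b^2 + 2*b - 3) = (b - 2)*(b - 1)*(b + 1)*(b + 3)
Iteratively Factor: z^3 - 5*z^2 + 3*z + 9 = (z + 1)*(z^2 - 6*z + 9) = (z - 3)*(z + 1)*(z - 3)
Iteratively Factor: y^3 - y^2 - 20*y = (y)*(y^2 - y - 20) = y*(y + 4)*(y - 5)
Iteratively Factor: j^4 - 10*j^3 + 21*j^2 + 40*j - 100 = (j + 2)*(j^3 - 12*j^2 + 45*j - 50) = (j - 2)*(j + 2)*(j^2 - 10*j + 25) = (j - 5)*(j - 2)*(j + 2)*(j - 5)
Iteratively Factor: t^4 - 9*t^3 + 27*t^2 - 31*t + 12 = (t - 1)*(t^3 - 8*t^2 + 19*t - 12) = (t - 4)*(t - 1)*(t^2 - 4*t + 3) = (t - 4)*(t - 3)*(t - 1)*(t - 1)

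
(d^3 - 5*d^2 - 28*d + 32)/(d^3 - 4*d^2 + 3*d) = (d^2 - 4*d - 32)/(d*(d - 3))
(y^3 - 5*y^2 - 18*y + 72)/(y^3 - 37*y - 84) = (y^2 - 9*y + 18)/(y^2 - 4*y - 21)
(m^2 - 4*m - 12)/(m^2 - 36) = (m + 2)/(m + 6)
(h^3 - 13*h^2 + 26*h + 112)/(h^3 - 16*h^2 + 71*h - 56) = (h + 2)/(h - 1)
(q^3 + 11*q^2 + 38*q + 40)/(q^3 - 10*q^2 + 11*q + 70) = (q^2 + 9*q + 20)/(q^2 - 12*q + 35)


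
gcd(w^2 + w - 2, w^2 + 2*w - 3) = w - 1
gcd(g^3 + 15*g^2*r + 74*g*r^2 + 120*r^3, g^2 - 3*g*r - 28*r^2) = g + 4*r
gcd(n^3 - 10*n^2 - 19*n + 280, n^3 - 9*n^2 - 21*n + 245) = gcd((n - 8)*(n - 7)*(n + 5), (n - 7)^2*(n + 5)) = n^2 - 2*n - 35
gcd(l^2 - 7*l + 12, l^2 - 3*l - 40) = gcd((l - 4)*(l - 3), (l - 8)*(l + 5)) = 1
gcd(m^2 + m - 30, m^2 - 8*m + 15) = m - 5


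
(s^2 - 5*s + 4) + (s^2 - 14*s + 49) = 2*s^2 - 19*s + 53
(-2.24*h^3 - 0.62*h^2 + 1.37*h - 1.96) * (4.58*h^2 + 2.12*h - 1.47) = -10.2592*h^5 - 7.5884*h^4 + 8.253*h^3 - 5.161*h^2 - 6.1691*h + 2.8812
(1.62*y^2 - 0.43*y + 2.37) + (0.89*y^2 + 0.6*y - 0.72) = 2.51*y^2 + 0.17*y + 1.65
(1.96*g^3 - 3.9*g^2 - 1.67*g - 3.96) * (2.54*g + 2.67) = 4.9784*g^4 - 4.6728*g^3 - 14.6548*g^2 - 14.5173*g - 10.5732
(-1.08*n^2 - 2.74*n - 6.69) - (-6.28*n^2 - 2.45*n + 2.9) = 5.2*n^2 - 0.29*n - 9.59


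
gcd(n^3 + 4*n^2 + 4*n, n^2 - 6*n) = n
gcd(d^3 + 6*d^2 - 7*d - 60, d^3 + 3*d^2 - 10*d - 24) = d^2 + d - 12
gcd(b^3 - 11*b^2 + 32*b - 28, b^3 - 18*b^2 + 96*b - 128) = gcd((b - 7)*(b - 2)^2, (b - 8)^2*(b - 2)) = b - 2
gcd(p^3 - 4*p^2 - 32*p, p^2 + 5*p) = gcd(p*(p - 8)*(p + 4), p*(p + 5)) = p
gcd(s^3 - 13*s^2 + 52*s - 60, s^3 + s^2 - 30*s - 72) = s - 6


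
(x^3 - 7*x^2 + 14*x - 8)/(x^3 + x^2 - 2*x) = (x^2 - 6*x + 8)/(x*(x + 2))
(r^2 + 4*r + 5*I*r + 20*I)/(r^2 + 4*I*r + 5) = (r + 4)/(r - I)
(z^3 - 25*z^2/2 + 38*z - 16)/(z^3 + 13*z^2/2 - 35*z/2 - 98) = (2*z^2 - 17*z + 8)/(2*z^2 + 21*z + 49)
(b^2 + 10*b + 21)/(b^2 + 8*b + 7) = (b + 3)/(b + 1)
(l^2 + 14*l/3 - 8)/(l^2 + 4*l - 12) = (l - 4/3)/(l - 2)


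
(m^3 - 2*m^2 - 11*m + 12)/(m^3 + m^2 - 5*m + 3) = (m - 4)/(m - 1)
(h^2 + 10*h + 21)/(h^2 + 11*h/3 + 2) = 3*(h + 7)/(3*h + 2)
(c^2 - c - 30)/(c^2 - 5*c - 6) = (c + 5)/(c + 1)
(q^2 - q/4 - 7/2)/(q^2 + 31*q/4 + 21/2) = (q - 2)/(q + 6)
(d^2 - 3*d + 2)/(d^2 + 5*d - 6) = (d - 2)/(d + 6)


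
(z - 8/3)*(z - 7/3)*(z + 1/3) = z^3 - 14*z^2/3 + 41*z/9 + 56/27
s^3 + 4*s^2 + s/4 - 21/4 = (s - 1)*(s + 3/2)*(s + 7/2)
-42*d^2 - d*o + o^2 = (-7*d + o)*(6*d + o)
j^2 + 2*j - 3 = (j - 1)*(j + 3)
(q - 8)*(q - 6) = q^2 - 14*q + 48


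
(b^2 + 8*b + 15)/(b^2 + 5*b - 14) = (b^2 + 8*b + 15)/(b^2 + 5*b - 14)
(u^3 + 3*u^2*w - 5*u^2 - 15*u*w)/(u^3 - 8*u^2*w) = (u^2 + 3*u*w - 5*u - 15*w)/(u*(u - 8*w))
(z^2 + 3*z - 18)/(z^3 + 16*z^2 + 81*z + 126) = (z - 3)/(z^2 + 10*z + 21)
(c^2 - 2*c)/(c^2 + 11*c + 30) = c*(c - 2)/(c^2 + 11*c + 30)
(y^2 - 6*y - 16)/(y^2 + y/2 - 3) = 2*(y - 8)/(2*y - 3)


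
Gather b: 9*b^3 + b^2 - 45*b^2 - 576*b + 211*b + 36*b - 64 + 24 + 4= 9*b^3 - 44*b^2 - 329*b - 36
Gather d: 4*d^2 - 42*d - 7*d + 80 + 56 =4*d^2 - 49*d + 136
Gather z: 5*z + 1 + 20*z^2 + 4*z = 20*z^2 + 9*z + 1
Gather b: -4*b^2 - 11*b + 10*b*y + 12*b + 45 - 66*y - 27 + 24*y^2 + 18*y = -4*b^2 + b*(10*y + 1) + 24*y^2 - 48*y + 18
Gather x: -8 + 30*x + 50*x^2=50*x^2 + 30*x - 8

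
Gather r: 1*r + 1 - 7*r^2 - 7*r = -7*r^2 - 6*r + 1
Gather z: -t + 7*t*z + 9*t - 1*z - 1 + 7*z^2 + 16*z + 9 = 8*t + 7*z^2 + z*(7*t + 15) + 8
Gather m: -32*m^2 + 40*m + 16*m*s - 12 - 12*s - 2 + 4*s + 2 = -32*m^2 + m*(16*s + 40) - 8*s - 12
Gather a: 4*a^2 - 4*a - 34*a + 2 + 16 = 4*a^2 - 38*a + 18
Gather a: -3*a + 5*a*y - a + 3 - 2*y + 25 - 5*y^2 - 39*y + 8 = a*(5*y - 4) - 5*y^2 - 41*y + 36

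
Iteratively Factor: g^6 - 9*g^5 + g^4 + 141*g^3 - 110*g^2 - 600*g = (g + 3)*(g^5 - 12*g^4 + 37*g^3 + 30*g^2 - 200*g) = (g + 2)*(g + 3)*(g^4 - 14*g^3 + 65*g^2 - 100*g) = g*(g + 2)*(g + 3)*(g^3 - 14*g^2 + 65*g - 100) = g*(g - 4)*(g + 2)*(g + 3)*(g^2 - 10*g + 25) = g*(g - 5)*(g - 4)*(g + 2)*(g + 3)*(g - 5)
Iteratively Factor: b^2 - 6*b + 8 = (b - 2)*(b - 4)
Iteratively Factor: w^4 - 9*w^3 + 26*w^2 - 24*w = (w - 4)*(w^3 - 5*w^2 + 6*w) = w*(w - 4)*(w^2 - 5*w + 6) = w*(w - 4)*(w - 2)*(w - 3)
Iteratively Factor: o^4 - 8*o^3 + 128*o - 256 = (o - 4)*(o^3 - 4*o^2 - 16*o + 64) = (o - 4)^2*(o^2 - 16) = (o - 4)^2*(o + 4)*(o - 4)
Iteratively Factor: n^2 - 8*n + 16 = (n - 4)*(n - 4)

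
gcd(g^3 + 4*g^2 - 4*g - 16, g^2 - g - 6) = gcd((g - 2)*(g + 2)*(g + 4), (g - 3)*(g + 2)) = g + 2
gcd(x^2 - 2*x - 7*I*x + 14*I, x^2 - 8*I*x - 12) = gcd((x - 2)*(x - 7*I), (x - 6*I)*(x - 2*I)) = 1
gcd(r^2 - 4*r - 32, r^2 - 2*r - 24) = r + 4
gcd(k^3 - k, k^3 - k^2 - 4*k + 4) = k - 1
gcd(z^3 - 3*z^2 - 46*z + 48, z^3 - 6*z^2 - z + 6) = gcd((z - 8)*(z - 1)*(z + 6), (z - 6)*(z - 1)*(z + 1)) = z - 1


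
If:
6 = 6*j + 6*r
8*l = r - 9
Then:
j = 1 - r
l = r/8 - 9/8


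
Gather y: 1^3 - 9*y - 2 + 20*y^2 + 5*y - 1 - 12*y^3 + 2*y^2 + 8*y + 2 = -12*y^3 + 22*y^2 + 4*y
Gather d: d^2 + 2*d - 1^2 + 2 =d^2 + 2*d + 1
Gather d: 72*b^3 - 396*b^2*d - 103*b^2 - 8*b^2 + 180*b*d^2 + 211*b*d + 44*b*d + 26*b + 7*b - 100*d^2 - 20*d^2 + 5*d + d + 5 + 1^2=72*b^3 - 111*b^2 + 33*b + d^2*(180*b - 120) + d*(-396*b^2 + 255*b + 6) + 6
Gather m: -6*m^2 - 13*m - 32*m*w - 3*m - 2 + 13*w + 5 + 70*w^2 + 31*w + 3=-6*m^2 + m*(-32*w - 16) + 70*w^2 + 44*w + 6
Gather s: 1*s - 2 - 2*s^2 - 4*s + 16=-2*s^2 - 3*s + 14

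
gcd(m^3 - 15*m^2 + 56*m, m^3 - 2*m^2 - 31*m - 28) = m - 7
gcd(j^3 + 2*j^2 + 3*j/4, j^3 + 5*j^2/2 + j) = j^2 + j/2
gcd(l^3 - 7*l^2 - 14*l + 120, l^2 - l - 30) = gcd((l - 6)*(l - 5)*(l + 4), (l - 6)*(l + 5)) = l - 6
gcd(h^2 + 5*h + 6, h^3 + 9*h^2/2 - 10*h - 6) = 1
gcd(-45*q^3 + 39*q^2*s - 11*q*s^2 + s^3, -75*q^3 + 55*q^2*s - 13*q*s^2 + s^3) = 15*q^2 - 8*q*s + s^2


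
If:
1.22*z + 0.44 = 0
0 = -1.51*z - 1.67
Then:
No Solution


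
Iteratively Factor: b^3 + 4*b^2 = (b)*(b^2 + 4*b) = b*(b + 4)*(b)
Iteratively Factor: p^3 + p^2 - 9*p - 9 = (p + 3)*(p^2 - 2*p - 3) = (p - 3)*(p + 3)*(p + 1)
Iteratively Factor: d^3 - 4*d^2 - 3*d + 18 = (d - 3)*(d^2 - d - 6) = (d - 3)*(d + 2)*(d - 3)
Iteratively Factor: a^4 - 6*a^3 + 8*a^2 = (a)*(a^3 - 6*a^2 + 8*a) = a*(a - 4)*(a^2 - 2*a) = a^2*(a - 4)*(a - 2)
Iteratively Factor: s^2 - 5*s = (s - 5)*(s)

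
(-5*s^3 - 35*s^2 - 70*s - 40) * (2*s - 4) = -10*s^4 - 50*s^3 + 200*s + 160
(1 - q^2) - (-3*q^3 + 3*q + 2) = 3*q^3 - q^2 - 3*q - 1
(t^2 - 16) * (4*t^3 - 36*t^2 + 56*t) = 4*t^5 - 36*t^4 - 8*t^3 + 576*t^2 - 896*t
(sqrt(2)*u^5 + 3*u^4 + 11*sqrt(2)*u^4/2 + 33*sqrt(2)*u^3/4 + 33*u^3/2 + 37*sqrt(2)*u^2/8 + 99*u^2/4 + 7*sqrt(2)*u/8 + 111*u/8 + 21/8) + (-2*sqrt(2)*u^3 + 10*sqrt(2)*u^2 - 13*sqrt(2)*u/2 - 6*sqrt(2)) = sqrt(2)*u^5 + 3*u^4 + 11*sqrt(2)*u^4/2 + 25*sqrt(2)*u^3/4 + 33*u^3/2 + 117*sqrt(2)*u^2/8 + 99*u^2/4 - 45*sqrt(2)*u/8 + 111*u/8 - 6*sqrt(2) + 21/8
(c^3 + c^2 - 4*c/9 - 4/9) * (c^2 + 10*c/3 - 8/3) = c^5 + 13*c^4/3 + 2*c^3/9 - 124*c^2/27 - 8*c/27 + 32/27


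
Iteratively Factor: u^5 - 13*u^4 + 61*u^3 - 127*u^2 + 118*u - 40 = (u - 4)*(u^4 - 9*u^3 + 25*u^2 - 27*u + 10) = (u - 4)*(u - 2)*(u^3 - 7*u^2 + 11*u - 5) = (u - 4)*(u - 2)*(u - 1)*(u^2 - 6*u + 5) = (u - 5)*(u - 4)*(u - 2)*(u - 1)*(u - 1)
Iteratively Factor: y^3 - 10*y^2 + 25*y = (y)*(y^2 - 10*y + 25) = y*(y - 5)*(y - 5)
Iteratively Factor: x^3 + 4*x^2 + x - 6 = (x + 3)*(x^2 + x - 2) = (x + 2)*(x + 3)*(x - 1)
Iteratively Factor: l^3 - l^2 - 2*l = (l - 2)*(l^2 + l) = l*(l - 2)*(l + 1)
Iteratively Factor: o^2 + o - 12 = (o + 4)*(o - 3)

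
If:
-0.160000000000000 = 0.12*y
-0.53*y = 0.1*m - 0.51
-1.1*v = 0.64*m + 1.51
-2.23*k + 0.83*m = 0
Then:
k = 4.53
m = 12.17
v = -8.45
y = -1.33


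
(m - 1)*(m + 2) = m^2 + m - 2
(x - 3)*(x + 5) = x^2 + 2*x - 15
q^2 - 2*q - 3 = (q - 3)*(q + 1)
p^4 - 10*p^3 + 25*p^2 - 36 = (p - 6)*(p - 3)*(p - 2)*(p + 1)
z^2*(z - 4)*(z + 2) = z^4 - 2*z^3 - 8*z^2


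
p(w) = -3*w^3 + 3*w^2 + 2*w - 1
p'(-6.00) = -358.00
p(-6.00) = 743.00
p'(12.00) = -1222.00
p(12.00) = -4729.00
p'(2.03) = -22.91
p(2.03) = -9.67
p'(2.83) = -53.10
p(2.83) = -39.31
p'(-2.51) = -69.76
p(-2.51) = 60.32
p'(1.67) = -13.08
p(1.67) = -3.27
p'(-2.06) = -48.55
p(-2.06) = 33.84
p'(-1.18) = -17.61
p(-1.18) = 5.75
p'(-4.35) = -194.40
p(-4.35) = 294.01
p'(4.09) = -124.01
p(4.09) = -147.89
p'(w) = -9*w^2 + 6*w + 2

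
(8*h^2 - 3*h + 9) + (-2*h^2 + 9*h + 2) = 6*h^2 + 6*h + 11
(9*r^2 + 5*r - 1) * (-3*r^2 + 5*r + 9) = -27*r^4 + 30*r^3 + 109*r^2 + 40*r - 9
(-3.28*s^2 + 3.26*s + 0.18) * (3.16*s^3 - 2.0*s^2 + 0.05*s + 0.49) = -10.3648*s^5 + 16.8616*s^4 - 6.1152*s^3 - 1.8042*s^2 + 1.6064*s + 0.0882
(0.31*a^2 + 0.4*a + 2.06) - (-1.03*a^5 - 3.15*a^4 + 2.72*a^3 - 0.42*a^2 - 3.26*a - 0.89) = 1.03*a^5 + 3.15*a^4 - 2.72*a^3 + 0.73*a^2 + 3.66*a + 2.95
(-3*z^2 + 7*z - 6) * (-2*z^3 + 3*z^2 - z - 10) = 6*z^5 - 23*z^4 + 36*z^3 + 5*z^2 - 64*z + 60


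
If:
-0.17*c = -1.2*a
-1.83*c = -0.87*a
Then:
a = 0.00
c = 0.00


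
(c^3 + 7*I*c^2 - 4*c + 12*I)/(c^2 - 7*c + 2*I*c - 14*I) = (c^2 + 5*I*c + 6)/(c - 7)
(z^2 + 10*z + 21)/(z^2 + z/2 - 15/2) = 2*(z + 7)/(2*z - 5)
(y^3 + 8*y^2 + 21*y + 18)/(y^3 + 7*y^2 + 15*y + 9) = (y + 2)/(y + 1)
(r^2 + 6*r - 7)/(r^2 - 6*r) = (r^2 + 6*r - 7)/(r*(r - 6))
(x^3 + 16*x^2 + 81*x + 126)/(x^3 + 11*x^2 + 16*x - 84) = (x + 3)/(x - 2)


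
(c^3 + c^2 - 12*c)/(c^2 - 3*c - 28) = c*(c - 3)/(c - 7)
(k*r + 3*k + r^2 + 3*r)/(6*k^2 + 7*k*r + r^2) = (r + 3)/(6*k + r)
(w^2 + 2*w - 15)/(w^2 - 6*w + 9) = (w + 5)/(w - 3)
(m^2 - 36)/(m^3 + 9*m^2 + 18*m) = (m - 6)/(m*(m + 3))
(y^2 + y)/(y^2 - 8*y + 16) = y*(y + 1)/(y^2 - 8*y + 16)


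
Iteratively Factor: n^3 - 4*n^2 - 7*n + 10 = (n - 1)*(n^2 - 3*n - 10) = (n - 5)*(n - 1)*(n + 2)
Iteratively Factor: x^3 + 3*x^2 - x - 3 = (x - 1)*(x^2 + 4*x + 3) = (x - 1)*(x + 1)*(x + 3)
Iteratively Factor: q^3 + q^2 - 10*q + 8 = (q - 1)*(q^2 + 2*q - 8) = (q - 2)*(q - 1)*(q + 4)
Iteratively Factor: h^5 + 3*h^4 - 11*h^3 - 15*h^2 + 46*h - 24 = (h - 2)*(h^4 + 5*h^3 - h^2 - 17*h + 12) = (h - 2)*(h + 3)*(h^3 + 2*h^2 - 7*h + 4) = (h - 2)*(h - 1)*(h + 3)*(h^2 + 3*h - 4) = (h - 2)*(h - 1)^2*(h + 3)*(h + 4)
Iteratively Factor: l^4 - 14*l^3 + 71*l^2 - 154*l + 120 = (l - 5)*(l^3 - 9*l^2 + 26*l - 24) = (l - 5)*(l - 3)*(l^2 - 6*l + 8) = (l - 5)*(l - 3)*(l - 2)*(l - 4)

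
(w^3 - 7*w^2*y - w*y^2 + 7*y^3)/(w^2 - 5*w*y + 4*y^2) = (-w^2 + 6*w*y + 7*y^2)/(-w + 4*y)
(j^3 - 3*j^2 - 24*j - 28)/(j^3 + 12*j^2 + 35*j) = (j^3 - 3*j^2 - 24*j - 28)/(j*(j^2 + 12*j + 35))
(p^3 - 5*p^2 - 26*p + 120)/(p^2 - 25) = (p^2 - 10*p + 24)/(p - 5)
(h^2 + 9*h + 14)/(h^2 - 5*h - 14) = (h + 7)/(h - 7)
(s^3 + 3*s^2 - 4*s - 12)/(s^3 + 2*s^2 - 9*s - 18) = (s - 2)/(s - 3)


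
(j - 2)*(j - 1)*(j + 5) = j^3 + 2*j^2 - 13*j + 10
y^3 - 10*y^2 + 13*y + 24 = (y - 8)*(y - 3)*(y + 1)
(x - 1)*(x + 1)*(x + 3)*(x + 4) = x^4 + 7*x^3 + 11*x^2 - 7*x - 12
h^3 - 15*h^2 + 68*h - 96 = (h - 8)*(h - 4)*(h - 3)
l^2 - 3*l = l*(l - 3)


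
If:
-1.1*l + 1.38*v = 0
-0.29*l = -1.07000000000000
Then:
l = 3.69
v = 2.94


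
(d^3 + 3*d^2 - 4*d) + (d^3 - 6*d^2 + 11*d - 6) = 2*d^3 - 3*d^2 + 7*d - 6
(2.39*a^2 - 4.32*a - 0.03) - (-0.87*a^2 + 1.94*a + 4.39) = 3.26*a^2 - 6.26*a - 4.42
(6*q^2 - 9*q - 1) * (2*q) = 12*q^3 - 18*q^2 - 2*q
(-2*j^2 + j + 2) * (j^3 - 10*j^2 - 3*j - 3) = -2*j^5 + 21*j^4 - 2*j^3 - 17*j^2 - 9*j - 6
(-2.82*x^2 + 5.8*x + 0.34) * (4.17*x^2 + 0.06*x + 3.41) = -11.7594*x^4 + 24.0168*x^3 - 7.8504*x^2 + 19.7984*x + 1.1594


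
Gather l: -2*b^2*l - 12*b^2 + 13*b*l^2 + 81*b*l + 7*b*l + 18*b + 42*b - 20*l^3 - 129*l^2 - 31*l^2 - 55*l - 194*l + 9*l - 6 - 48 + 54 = -12*b^2 + 60*b - 20*l^3 + l^2*(13*b - 160) + l*(-2*b^2 + 88*b - 240)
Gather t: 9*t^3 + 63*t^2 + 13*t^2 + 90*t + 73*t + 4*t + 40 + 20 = 9*t^3 + 76*t^2 + 167*t + 60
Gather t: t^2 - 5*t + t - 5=t^2 - 4*t - 5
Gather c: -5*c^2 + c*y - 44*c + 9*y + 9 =-5*c^2 + c*(y - 44) + 9*y + 9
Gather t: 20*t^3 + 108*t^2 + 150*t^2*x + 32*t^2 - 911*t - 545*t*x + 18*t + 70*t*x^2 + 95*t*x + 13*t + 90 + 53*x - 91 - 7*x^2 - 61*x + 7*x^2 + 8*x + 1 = 20*t^3 + t^2*(150*x + 140) + t*(70*x^2 - 450*x - 880)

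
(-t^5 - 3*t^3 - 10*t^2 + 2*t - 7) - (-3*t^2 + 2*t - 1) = -t^5 - 3*t^3 - 7*t^2 - 6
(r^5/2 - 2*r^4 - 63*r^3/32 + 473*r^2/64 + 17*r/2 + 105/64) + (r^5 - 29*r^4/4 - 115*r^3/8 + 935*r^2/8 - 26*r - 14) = 3*r^5/2 - 37*r^4/4 - 523*r^3/32 + 7953*r^2/64 - 35*r/2 - 791/64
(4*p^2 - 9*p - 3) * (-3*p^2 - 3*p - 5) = -12*p^4 + 15*p^3 + 16*p^2 + 54*p + 15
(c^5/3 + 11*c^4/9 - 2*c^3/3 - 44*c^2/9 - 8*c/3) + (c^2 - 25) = c^5/3 + 11*c^4/9 - 2*c^3/3 - 35*c^2/9 - 8*c/3 - 25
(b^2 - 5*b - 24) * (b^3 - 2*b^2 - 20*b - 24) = b^5 - 7*b^4 - 34*b^3 + 124*b^2 + 600*b + 576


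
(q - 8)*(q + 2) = q^2 - 6*q - 16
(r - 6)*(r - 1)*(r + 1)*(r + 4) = r^4 - 2*r^3 - 25*r^2 + 2*r + 24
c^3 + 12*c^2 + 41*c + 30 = (c + 1)*(c + 5)*(c + 6)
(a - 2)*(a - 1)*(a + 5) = a^3 + 2*a^2 - 13*a + 10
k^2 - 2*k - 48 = (k - 8)*(k + 6)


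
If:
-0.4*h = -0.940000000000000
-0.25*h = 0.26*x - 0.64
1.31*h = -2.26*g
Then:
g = -1.36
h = 2.35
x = 0.20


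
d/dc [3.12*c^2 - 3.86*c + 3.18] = 6.24*c - 3.86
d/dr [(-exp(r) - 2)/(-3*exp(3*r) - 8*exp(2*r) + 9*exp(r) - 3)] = (-(exp(r) + 2)*(9*exp(2*r) + 16*exp(r) - 9) + 3*exp(3*r) + 8*exp(2*r) - 9*exp(r) + 3)*exp(r)/(3*exp(3*r) + 8*exp(2*r) - 9*exp(r) + 3)^2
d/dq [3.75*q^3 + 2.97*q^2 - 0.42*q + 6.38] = 11.25*q^2 + 5.94*q - 0.42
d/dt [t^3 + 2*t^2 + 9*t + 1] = 3*t^2 + 4*t + 9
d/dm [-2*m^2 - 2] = -4*m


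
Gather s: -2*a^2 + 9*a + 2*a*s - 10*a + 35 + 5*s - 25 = -2*a^2 - a + s*(2*a + 5) + 10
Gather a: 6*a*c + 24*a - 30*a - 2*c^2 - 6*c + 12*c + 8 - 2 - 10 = a*(6*c - 6) - 2*c^2 + 6*c - 4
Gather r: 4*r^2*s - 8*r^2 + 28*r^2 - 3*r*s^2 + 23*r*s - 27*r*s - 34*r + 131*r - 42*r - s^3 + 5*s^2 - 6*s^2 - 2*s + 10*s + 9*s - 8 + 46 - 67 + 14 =r^2*(4*s + 20) + r*(-3*s^2 - 4*s + 55) - s^3 - s^2 + 17*s - 15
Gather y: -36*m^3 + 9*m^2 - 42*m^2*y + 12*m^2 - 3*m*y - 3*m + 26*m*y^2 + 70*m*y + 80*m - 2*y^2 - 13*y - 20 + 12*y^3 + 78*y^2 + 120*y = -36*m^3 + 21*m^2 + 77*m + 12*y^3 + y^2*(26*m + 76) + y*(-42*m^2 + 67*m + 107) - 20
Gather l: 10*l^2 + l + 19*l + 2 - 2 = 10*l^2 + 20*l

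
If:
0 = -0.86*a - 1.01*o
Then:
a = -1.17441860465116*o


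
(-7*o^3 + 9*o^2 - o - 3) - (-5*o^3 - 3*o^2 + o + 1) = -2*o^3 + 12*o^2 - 2*o - 4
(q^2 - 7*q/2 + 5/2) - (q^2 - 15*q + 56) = 23*q/2 - 107/2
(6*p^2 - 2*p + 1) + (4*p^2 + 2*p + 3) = 10*p^2 + 4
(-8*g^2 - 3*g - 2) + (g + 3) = -8*g^2 - 2*g + 1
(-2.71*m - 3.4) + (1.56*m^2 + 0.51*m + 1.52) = 1.56*m^2 - 2.2*m - 1.88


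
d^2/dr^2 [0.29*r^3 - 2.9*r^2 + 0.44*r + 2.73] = 1.74*r - 5.8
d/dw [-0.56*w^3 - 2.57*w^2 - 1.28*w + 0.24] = -1.68*w^2 - 5.14*w - 1.28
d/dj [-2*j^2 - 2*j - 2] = -4*j - 2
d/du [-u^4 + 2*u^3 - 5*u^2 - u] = -4*u^3 + 6*u^2 - 10*u - 1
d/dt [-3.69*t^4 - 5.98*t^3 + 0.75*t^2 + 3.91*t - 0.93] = -14.76*t^3 - 17.94*t^2 + 1.5*t + 3.91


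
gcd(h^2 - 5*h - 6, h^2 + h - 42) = h - 6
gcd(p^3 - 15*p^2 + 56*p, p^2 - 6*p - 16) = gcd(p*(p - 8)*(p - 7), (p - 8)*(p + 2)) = p - 8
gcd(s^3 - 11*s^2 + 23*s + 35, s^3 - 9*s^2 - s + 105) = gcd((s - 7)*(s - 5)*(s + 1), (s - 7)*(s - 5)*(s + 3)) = s^2 - 12*s + 35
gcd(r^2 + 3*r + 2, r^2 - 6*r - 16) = r + 2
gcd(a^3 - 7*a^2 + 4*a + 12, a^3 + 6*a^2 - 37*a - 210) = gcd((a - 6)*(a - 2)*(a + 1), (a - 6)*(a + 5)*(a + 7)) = a - 6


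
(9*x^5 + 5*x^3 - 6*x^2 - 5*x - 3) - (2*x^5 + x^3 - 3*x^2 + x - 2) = 7*x^5 + 4*x^3 - 3*x^2 - 6*x - 1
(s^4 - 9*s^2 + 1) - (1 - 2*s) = s^4 - 9*s^2 + 2*s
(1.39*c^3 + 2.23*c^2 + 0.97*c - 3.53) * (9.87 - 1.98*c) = -2.7522*c^4 + 9.3039*c^3 + 20.0895*c^2 + 16.5633*c - 34.8411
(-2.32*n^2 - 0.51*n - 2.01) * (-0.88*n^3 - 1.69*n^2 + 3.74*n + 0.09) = 2.0416*n^5 + 4.3696*n^4 - 6.0461*n^3 + 1.2807*n^2 - 7.5633*n - 0.1809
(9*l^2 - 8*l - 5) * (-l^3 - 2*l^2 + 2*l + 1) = -9*l^5 - 10*l^4 + 39*l^3 + 3*l^2 - 18*l - 5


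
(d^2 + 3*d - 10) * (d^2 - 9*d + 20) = d^4 - 6*d^3 - 17*d^2 + 150*d - 200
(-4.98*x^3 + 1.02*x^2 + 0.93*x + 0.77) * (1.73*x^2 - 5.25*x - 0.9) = -8.6154*x^5 + 27.9096*x^4 + 0.7359*x^3 - 4.4684*x^2 - 4.8795*x - 0.693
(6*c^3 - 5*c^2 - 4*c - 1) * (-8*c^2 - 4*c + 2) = -48*c^5 + 16*c^4 + 64*c^3 + 14*c^2 - 4*c - 2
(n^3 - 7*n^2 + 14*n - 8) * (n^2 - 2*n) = n^5 - 9*n^4 + 28*n^3 - 36*n^2 + 16*n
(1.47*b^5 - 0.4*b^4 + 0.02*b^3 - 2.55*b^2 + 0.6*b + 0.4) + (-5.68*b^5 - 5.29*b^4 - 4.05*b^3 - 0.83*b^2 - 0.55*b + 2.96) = -4.21*b^5 - 5.69*b^4 - 4.03*b^3 - 3.38*b^2 + 0.0499999999999999*b + 3.36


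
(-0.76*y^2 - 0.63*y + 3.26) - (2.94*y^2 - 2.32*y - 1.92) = -3.7*y^2 + 1.69*y + 5.18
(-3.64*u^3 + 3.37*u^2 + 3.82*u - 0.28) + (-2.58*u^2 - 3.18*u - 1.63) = -3.64*u^3 + 0.79*u^2 + 0.64*u - 1.91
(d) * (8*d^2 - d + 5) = 8*d^3 - d^2 + 5*d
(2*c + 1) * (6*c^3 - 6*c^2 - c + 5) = 12*c^4 - 6*c^3 - 8*c^2 + 9*c + 5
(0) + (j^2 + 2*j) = j^2 + 2*j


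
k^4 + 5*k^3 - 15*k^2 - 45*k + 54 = (k - 3)*(k - 1)*(k + 3)*(k + 6)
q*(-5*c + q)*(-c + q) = 5*c^2*q - 6*c*q^2 + q^3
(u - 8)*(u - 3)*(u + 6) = u^3 - 5*u^2 - 42*u + 144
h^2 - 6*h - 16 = (h - 8)*(h + 2)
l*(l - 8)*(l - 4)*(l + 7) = l^4 - 5*l^3 - 52*l^2 + 224*l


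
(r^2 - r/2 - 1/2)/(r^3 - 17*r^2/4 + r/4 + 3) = 2*(2*r + 1)/(4*r^2 - 13*r - 12)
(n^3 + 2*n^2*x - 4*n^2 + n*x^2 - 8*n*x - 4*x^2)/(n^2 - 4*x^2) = (n^3 + 2*n^2*x - 4*n^2 + n*x^2 - 8*n*x - 4*x^2)/(n^2 - 4*x^2)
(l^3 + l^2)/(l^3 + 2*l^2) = (l + 1)/(l + 2)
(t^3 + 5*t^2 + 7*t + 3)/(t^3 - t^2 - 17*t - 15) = (t + 1)/(t - 5)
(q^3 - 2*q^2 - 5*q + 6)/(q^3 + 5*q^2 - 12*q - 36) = (q - 1)/(q + 6)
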